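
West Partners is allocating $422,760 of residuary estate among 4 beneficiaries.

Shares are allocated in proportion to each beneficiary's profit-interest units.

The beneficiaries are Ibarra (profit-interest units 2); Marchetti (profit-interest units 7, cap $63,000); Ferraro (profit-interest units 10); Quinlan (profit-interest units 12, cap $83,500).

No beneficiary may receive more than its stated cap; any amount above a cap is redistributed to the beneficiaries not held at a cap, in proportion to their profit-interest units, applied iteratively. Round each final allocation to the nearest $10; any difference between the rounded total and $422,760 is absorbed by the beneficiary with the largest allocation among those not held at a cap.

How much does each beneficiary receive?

Ibarra: $46,040 | Marchetti: $63,000 | Ferraro: $230,220 | Quinlan: $83,500

Combined profit-interest units = 31.
Proportional shares (ignoring caps): Ibarra 27,274.84; Marchetti 95,461.94; Ferraro 136,374.19; Quinlan 163,649.03.
Cap binds for Marchetti ($63,000), Quinlan ($83,500); remaining pool $276,260 reallocated over remaining profit-interest units 12.
Redistributed shares: Ibarra 46,043.33 → $46,040; Ferraro 230,216.67 → $230,220.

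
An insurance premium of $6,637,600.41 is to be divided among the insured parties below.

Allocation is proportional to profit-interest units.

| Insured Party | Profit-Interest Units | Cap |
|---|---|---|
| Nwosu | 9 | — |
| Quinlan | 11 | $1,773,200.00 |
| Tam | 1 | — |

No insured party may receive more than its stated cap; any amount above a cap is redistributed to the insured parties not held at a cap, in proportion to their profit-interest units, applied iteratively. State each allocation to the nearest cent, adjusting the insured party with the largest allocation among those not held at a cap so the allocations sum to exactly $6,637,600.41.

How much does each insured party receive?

Nwosu: $4,377,960.37 · Quinlan: $1,773,200.00 · Tam: $486,440.04

Combined profit-interest units = 21.
Unconstrained shares: Nwosu 2,844,685.8900; Quinlan 3,476,838.3100; Tam 316,076.2100.
Capped: Quinlan ($1,773,200.00); remaining pool $4,864,400.41 reallocated over remaining profit-interest units 10.
Redistributed shares: Nwosu 4,377,960.3690 → $4,377,960.37; Tam 486,440.0410 → $486,440.04.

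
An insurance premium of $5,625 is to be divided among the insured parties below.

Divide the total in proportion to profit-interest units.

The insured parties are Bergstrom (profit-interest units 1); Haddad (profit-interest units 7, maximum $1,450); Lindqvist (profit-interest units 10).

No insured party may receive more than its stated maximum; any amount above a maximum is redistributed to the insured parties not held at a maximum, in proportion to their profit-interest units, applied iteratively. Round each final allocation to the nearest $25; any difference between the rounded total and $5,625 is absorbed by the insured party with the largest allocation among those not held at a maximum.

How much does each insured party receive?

Combined profit-interest units = 18.
Unconstrained shares: Bergstrom 312.50; Haddad 2,187.50; Lindqvist 3,125.00.
Cap binds for Haddad ($1,450); remaining pool $4,175 reallocated over remaining profit-interest units 11.
Redistributed shares: Bergstrom 379.55 → $375; Lindqvist 3,795.45 → $3,800.

Bergstrom: $375; Haddad: $1,450; Lindqvist: $3,800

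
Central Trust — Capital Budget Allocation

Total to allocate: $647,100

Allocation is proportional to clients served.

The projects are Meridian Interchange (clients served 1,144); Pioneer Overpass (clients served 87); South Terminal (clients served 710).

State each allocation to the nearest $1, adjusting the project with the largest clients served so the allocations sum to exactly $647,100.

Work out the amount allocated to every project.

Meridian Interchange: $381,393; Pioneer Overpass: $29,004; South Terminal: $236,703

Total clients served = 1,144 + 87 + 710 = 1,941.
Pro-rata amounts: Meridian Interchange 381,392.27; Pioneer Overpass 29,004.48; South Terminal 236,703.25.
After rounding ($1): Meridian Interchange $381,392; Pioneer Overpass $29,004; South Terminal $236,703. Sum = $647,099.
Difference $647,100 − $647,099 = +$1 applied to largest clients served (Meridian Interchange): Meridian Interchange becomes $381,393.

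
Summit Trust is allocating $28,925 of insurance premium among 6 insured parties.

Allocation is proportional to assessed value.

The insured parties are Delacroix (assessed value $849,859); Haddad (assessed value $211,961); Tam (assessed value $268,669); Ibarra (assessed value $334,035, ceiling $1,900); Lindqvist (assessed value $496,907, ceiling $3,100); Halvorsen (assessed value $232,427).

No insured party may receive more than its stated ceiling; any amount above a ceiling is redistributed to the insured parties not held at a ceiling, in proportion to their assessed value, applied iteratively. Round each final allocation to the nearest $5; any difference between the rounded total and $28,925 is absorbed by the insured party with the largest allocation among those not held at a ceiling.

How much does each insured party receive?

Delacroix: $13,005 | Haddad: $3,245 | Tam: $4,115 | Ibarra: $1,900 | Lindqvist: $3,100 | Halvorsen: $3,560

Total assessed value = 2,393,858.
Unconstrained shares: Delacroix 10,268.85; Haddad 2,561.13; Tam 3,246.33; Ibarra 4,036.15; Lindqvist 6,004.13; Halvorsen 2,808.42.
Held at cap: Ibarra ($1,900), Lindqvist ($3,100); remaining pool $23,925 reallocated over remaining assessed value 1,562,916.
Redistributed shares: Delacroix 13,009.58 → $13,010; Haddad 3,244.68 → $3,245; Tam 4,112.76 → $4,115; Halvorsen 3,557.97 → $3,560.
Rounding difference −$5 applied to Delacroix → $13,005.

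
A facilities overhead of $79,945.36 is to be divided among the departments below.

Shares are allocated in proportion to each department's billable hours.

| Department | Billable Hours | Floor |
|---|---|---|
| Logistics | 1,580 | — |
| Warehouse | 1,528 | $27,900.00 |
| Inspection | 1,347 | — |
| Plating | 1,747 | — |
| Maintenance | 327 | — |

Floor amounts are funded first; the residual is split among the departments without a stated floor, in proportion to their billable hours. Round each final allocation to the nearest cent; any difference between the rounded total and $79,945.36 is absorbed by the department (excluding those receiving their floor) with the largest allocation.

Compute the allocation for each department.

Fund the minimums — Warehouse $27,900.00. Balance $52,045.36.
Balance split over remaining billable hours 5,001: Logistics 16,443.0452 → $16,443.05; Inspection 14,018.2163 → $14,018.22; Plating 18,181.0126 → $18,181.01; Maintenance 3,403.0859 → $3,403.09.
Rounding difference −$0.01 applied to Plating → $18,181.00.

Logistics: $16,443.05 | Warehouse: $27,900.00 | Inspection: $14,018.22 | Plating: $18,181.00 | Maintenance: $3,403.09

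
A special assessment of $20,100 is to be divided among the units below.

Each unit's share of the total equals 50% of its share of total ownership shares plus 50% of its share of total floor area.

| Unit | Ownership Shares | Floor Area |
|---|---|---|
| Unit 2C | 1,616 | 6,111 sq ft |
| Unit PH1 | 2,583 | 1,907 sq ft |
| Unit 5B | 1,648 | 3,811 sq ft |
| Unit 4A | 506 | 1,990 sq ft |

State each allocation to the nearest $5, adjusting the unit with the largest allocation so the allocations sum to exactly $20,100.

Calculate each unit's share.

Totals — ownership shares 6,353, floor area 13,819.
Composite weights (50% ownership shares + 50% floor area): Unit 2C 0.3483; Unit PH1 0.2723; Unit 5B 0.2676; Unit 4A 0.1118.
Unrounded shares: Unit 2C 7,000.68; Unit PH1 5,473.01; Unit 5B 5,378.61; Unit 4A 2,247.70.
After rounding ($5): Unit 2C $7,000; Unit PH1 $5,475; Unit 5B $5,380; Unit 4A $2,250. Sum = $20,105.
Difference $20,100 − $20,105 = −$5 applied to largest allocation (Unit 2C): Unit 2C becomes $6,995.

Unit 2C: $6,995 | Unit PH1: $5,475 | Unit 5B: $5,380 | Unit 4A: $2,250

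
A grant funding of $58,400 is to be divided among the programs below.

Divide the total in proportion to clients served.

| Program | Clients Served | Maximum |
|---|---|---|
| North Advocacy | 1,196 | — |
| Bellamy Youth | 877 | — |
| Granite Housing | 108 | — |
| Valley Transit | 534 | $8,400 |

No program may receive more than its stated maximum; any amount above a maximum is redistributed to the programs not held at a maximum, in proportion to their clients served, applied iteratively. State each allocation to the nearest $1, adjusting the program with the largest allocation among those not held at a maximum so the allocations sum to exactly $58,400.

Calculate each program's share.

North Advocacy: $27,419; Bellamy Youth: $20,105; Granite Housing: $2,476; Valley Transit: $8,400

Clients served total: 2,715.
Proportional shares (ignoring caps): North Advocacy 25,726.11; Bellamy Youth 18,864.38; Granite Housing 2,323.09; Valley Transit 11,486.41.
Cap binds for Valley Transit ($8,400); residual $50,000 reallocated over remaining clients served 2,181.
Shares after redistribution: North Advocacy 27,418.62 → $27,419; Bellamy Youth 20,105.46 → $20,105; Granite Housing 2,475.93 → $2,476.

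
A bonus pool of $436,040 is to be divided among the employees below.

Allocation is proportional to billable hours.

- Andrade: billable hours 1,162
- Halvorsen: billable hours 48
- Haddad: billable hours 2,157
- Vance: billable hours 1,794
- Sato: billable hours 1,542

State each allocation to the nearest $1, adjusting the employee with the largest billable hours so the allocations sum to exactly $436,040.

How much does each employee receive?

Andrade: $75,590 · Halvorsen: $3,122 · Haddad: $140,317 · Vance: $116,702 · Sato: $100,309

Sum of billable hours: 6,703.
Unrounded shares: Andrade 1,162/6,703 × $436,040 = 75,589.81; Halvorsen 48/6,703 × $436,040 = 3,122.47; Haddad 2,157/6,703 × $436,040 = 140,316.02; Vance 1,794/6,703 × $436,040 = 116,702.34; Sato 1,542/6,703 × $436,040 = 100,309.37.
At nearest $1: Andrade $75,590; Halvorsen $3,122; Haddad $140,316; Vance $116,702; Sato $100,309. Sum = $436,039.
Difference $436,040 − $436,039 = +$1 applied to largest billable hours (Haddad): Haddad becomes $140,317.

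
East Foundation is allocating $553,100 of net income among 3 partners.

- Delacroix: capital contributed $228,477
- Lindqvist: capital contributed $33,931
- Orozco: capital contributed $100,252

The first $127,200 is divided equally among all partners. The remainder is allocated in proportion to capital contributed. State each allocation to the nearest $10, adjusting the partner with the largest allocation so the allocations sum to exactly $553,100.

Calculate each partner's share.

Delacroix: $310,720; Lindqvist: $82,250; Orozco: $160,130

Equal tier: $127,200 ÷ 3 = $42,400 apiece.
Remainder $425,900 by capital contributed (total 362,660): Delacroix 268,318.41 → $268,320; Lindqvist 39,847.83 → $39,850; Orozco 117,733.76 → $117,730.
Totals: Delacroix $42,400 + $268,320 = $310,720; Lindqvist $42,400 + $39,850 = $82,250; Orozco $42,400 + $117,730 = $160,130.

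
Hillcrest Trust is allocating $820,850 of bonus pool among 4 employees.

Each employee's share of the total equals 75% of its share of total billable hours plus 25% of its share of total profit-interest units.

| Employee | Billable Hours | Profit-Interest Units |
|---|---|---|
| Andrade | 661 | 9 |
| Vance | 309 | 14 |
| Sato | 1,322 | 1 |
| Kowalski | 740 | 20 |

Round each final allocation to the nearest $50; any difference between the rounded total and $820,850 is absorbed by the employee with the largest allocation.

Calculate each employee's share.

Andrade: $176,200 | Vance: $128,050 | Sato: $273,050 | Kowalski: $243,550

Billable hours total 3,032; profit-interest units total 44.
Blended shares (75% billable hours + 25% profit-interest units): Andrade 0.2146; Vance 0.1560; Sato 0.3327; Kowalski 0.2967.
Raw shares: Andrade 176,189.13; Vance 128,036.31; Sato 273,091.62; Kowalski 243,532.94.
After rounding ($50): Andrade $176,200; Vance $128,050; Sato $273,100; Kowalski $243,550. Sum = $820,900.
Difference $820,850 − $820,900 = −$50 applied to largest allocation (Sato): Sato becomes $273,050.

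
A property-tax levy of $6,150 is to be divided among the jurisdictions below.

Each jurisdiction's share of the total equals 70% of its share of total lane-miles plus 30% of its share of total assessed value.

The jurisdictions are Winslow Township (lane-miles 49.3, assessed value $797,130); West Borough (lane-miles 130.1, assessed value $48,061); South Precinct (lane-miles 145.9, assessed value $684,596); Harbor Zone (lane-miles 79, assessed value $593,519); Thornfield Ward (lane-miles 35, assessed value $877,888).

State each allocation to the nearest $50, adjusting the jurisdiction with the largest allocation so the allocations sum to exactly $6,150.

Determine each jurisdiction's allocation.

Winslow Township: $950; West Borough: $1,300; South Precinct: $1,850; Harbor Zone: $1,150; Thornfield Ward: $900

Lane-miles total 439.3; assessed value total 3,001,194.
Blended shares (70% lane-miles + 30% assessed value): Winslow Township 0.1582; West Borough 0.2121; South Precinct 0.3009; Harbor Zone 0.1852; Thornfield Ward 0.1435.
Unrounded shares: Winslow Township 973.16; West Borough 1,304.48; South Precinct 1,850.63; Harbor Zone 1,139.04; Thornfield Ward 882.68.
Rounded to nearest $50: Winslow Township $950; West Borough $1,300; South Precinct $1,850; Harbor Zone $1,150; Thornfield Ward $900. Sum = $6,150.
Rounded total matches; no reconciliation needed.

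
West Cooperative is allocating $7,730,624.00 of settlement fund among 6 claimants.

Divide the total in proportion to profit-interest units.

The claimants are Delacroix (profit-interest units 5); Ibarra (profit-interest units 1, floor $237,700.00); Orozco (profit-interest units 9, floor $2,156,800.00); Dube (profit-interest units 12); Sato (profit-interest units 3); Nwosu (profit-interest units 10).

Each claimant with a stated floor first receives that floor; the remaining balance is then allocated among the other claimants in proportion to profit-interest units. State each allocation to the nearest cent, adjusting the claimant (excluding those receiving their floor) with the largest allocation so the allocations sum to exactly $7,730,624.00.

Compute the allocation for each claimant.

Delacroix: $889,354.00 · Ibarra: $237,700.00 · Orozco: $2,156,800.00 · Dube: $2,134,449.60 · Sato: $533,612.40 · Nwosu: $1,778,708.00

Minimums first: Ibarra $237,700.00; Orozco $2,156,800.00. Balance $5,336,124.00.
Balance split over remaining profit-interest units 30: Delacroix 889,354.0000 → $889,354.00; Dube 2,134,449.6000 → $2,134,449.60; Sato 533,612.4000 → $533,612.40; Nwosu 1,778,708.0000 → $1,778,708.00.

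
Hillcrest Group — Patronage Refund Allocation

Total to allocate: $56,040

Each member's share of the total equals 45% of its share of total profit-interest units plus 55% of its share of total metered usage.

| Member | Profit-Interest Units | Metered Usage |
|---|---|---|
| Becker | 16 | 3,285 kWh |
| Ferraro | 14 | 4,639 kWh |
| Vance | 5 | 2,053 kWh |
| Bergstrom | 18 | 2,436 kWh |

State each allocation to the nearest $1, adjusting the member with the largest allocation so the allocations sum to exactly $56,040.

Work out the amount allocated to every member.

Becker: $15,770; Ferraro: $18,180; Vance: $7,477; Bergstrom: $14,613

Profit-interest units total 53; metered usage total 12,413.
Combined weights (45% profit-interest units + 55% metered usage): Becker 0.2814; Ferraro 0.3244; Vance 0.1334; Bergstrom 0.2608.
Raw shares: Becker 15,769.77; Ferraro 18,180.19; Vance 7,476.74; Bergstrom 14,613.29.
Rounded to nearest $1: Becker $15,770; Ferraro $18,180; Vance $7,477; Bergstrom $14,613. Sum = $56,040.
Sum already equals the total — no adjustment.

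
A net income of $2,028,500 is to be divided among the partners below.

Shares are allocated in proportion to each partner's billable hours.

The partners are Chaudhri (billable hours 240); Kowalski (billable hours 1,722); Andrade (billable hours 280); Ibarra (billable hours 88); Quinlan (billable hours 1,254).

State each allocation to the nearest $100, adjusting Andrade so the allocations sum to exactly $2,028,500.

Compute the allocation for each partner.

Total billable hours = 3,584.
Proportional shares: Chaudhri 240/3,584 × $2,028,500 = 135,837.05; Kowalski 1,722/3,584 × $2,028,500 = 974,630.86; Andrade 280/3,584 × $2,028,500 = 158,476.56; Ibarra 88/3,584 × $2,028,500 = 49,806.92; Quinlan 1,254/3,584 × $2,028,500 = 709,748.60.
Rounded to nearest $100: Chaudhri $135,800; Kowalski $974,600; Andrade $158,500; Ibarra $49,800; Quinlan $709,700. Sum = $2,028,400.
Difference $2,028,500 − $2,028,400 = +$100 applied to Andrade: Andrade becomes $158,600.

Chaudhri: $135,800 · Kowalski: $974,600 · Andrade: $158,600 · Ibarra: $49,800 · Quinlan: $709,700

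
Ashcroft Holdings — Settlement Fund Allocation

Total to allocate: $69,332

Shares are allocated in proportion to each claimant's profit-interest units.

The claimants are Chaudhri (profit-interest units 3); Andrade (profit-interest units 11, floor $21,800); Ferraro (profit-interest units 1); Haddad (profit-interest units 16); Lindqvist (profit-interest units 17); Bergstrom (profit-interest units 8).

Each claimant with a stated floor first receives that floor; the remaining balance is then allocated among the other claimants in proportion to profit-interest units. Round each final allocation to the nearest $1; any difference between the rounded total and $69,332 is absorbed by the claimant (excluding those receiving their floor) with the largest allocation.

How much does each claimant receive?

Chaudhri: $3,169 · Andrade: $21,800 · Ferraro: $1,056 · Haddad: $16,900 · Lindqvist: $17,957 · Bergstrom: $8,450

Guaranteed amounts: Andrade $21,800. Residual $47,532.
Residual split over remaining profit-interest units 45: Chaudhri 3,168.80 → $3,169; Ferraro 1,056.27 → $1,056; Haddad 16,900.27 → $16,900; Lindqvist 17,956.53 → $17,957; Bergstrom 8,450.13 → $8,450.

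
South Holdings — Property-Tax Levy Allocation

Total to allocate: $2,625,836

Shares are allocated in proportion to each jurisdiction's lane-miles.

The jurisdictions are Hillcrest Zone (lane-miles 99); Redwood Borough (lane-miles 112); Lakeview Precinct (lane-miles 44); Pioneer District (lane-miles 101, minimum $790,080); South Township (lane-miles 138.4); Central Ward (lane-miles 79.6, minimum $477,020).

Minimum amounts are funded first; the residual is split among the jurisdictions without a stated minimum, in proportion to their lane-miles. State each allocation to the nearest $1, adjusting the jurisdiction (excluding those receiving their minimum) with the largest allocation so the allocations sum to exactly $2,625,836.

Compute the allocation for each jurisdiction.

Fund the minimums — Pioneer District $790,080; Central Ward $477,020. Remaining pool $1,358,736.
Remaining pool split over remaining lane-miles 393.4: Hillcrest Zone 341,928.99 → $341,929; Redwood Borough 386,828.75 → $386,829; Lakeview Precinct 151,968.44 → $151,968; South Township 478,009.82 → $478,010.

Hillcrest Zone: $341,929; Redwood Borough: $386,829; Lakeview Precinct: $151,968; Pioneer District: $790,080; South Township: $478,010; Central Ward: $477,020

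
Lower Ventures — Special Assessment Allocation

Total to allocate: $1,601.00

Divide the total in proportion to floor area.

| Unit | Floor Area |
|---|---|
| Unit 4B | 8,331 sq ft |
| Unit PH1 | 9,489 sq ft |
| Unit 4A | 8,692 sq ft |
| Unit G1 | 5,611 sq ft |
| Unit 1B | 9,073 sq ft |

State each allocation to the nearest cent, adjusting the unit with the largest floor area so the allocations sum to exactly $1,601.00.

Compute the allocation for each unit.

Sum of floor area: 8,331 + 9,489 + 8,692 + 5,611 + 9,073 = 41,196.
Pro-rata amounts: Unit 4B 323.7676; Unit PH1 368.7710; Unit 4A 337.7972; Unit G1 218.0603; Unit 1B 352.6040.
Rounded to nearest cent: Unit 4B $323.77; Unit PH1 $368.77; Unit 4A $337.80; Unit G1 $218.06; Unit 1B $352.60. Sum = $1,601.00.
No rounding difference to absorb.

Unit 4B: $323.77 · Unit PH1: $368.77 · Unit 4A: $337.80 · Unit G1: $218.06 · Unit 1B: $352.60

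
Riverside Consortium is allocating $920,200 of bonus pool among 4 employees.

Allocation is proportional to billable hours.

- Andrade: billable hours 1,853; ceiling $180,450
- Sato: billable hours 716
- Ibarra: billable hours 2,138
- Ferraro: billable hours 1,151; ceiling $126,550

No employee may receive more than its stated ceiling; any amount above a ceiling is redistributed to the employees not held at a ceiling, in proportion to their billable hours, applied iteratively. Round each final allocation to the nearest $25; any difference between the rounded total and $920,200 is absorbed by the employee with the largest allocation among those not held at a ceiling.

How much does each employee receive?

Combined billable hours = 5,858.
Unconstrained shares: Andrade 291,077.26; Sato 112,472.38; Ibarra 335,846.30; Ferraro 180,804.06.
Held at cap: Andrade ($180,450), Ferraro ($126,550); balance $613,200 reallocated over remaining billable hours 2,854.
Redistributed shares: Sato 153,837.14 → $153,825; Ibarra 459,362.86 → $459,375.

Andrade: $180,450 · Sato: $153,825 · Ibarra: $459,375 · Ferraro: $126,550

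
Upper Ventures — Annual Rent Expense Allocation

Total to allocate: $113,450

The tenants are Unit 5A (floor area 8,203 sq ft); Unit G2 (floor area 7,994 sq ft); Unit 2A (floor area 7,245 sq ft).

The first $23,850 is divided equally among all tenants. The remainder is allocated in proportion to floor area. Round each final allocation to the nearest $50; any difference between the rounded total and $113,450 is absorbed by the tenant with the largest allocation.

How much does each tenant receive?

Unit 5A: $39,300; Unit G2: $38,500; Unit 2A: $35,650

Equal tier: $23,850 ÷ 3 = $7,950 apiece.
Remainder $89,600 by floor area (total 23,442): Unit 5A 31,353.50 → $31,350; Unit G2 30,554.66 → $30,550; Unit 2A 27,691.84 → $27,700.
Totals: Unit 5A $7,950 + $31,350 = $39,300; Unit G2 $7,950 + $30,550 = $38,500; Unit 2A $7,950 + $27,700 = $35,650.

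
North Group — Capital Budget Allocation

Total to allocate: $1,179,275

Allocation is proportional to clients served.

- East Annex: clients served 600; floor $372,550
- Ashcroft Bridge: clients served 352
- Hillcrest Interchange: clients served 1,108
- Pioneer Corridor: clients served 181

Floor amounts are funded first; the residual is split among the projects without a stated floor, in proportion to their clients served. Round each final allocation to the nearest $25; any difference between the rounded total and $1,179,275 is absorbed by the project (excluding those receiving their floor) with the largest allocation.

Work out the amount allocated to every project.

Minimums first: East Annex $372,550. Residual $806,725.
Residual split over remaining clients served 1,641: Ashcroft Bridge 173,045.22 → $173,050; Hillcrest Interchange 544,699.15 → $544,700; Pioneer Corridor 88,980.64 → $88,975.

East Annex: $372,550 · Ashcroft Bridge: $173,050 · Hillcrest Interchange: $544,700 · Pioneer Corridor: $88,975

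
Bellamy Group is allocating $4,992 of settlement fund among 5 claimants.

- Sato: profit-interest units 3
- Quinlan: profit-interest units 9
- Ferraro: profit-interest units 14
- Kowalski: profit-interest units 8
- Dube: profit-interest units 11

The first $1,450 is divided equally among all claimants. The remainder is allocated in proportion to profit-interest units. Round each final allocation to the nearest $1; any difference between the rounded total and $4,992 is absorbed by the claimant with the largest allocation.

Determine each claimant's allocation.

$1,450 shared equally gives $290 per claimant.
Remainder $3,542 by profit-interest units (total 45): Sato 236.13 → $236; Quinlan 708.40 → $708; Ferraro 1,101.96 → $1,102; Kowalski 629.69 → $630; Dube 865.82 → $866.
Totals: Sato $290 + $236 = $526; Quinlan $290 + $708 = $998; Ferraro $290 + $1,102 = $1,392; Kowalski $290 + $630 = $920; Dube $290 + $866 = $1,156.

Sato: $526 · Quinlan: $998 · Ferraro: $1,392 · Kowalski: $920 · Dube: $1,156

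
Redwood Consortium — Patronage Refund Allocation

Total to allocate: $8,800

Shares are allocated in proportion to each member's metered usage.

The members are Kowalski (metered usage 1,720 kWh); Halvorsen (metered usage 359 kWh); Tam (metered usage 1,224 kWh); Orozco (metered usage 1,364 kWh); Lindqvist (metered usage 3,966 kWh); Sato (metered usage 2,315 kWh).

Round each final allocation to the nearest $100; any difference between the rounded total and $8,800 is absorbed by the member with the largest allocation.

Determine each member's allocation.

Sum of metered usage: 10,948.
Proportional shares: Kowalski 1,720/10,948 × $8,800 = 1,382.54; Halvorsen 359/10,948 × $8,800 = 288.56; Tam 1,224/10,948 × $8,800 = 983.85; Orozco 1,364/10,948 × $8,800 = 1,096.38; Lindqvist 3,966/10,948 × $8,800 = 3,187.87; Sato 2,315/10,948 × $8,800 = 1,860.80.
After rounding ($100): Kowalski $1,400; Halvorsen $300; Tam $1,000; Orozco $1,100; Lindqvist $3,200; Sato $1,900. Sum = $8,900.
Difference $8,800 − $8,900 = −$100 applied to largest allocation (Lindqvist): Lindqvist becomes $3,100.

Kowalski: $1,400 · Halvorsen: $300 · Tam: $1,000 · Orozco: $1,100 · Lindqvist: $3,100 · Sato: $1,900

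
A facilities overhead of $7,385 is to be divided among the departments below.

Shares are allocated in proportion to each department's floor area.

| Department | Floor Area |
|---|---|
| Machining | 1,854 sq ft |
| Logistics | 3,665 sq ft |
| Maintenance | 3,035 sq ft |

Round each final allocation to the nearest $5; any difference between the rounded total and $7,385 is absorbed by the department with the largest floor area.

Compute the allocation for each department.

Floor area total: 1,854 + 3,665 + 3,035 = 8,554.
Unrounded shares: Machining 1,600.63; Logistics 3,164.14; Maintenance 2,620.23.
Rounded to nearest $5: Machining $1,600; Logistics $3,165; Maintenance $2,620. Sum = $7,385.
Sum already equals the total — no adjustment.

Machining: $1,600 | Logistics: $3,165 | Maintenance: $2,620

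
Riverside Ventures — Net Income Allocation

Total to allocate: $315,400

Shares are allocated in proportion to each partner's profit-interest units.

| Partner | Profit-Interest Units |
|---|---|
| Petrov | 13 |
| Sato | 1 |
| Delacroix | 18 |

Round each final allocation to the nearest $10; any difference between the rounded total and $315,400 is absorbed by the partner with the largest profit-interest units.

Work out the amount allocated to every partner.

Profit-interest units total: 13 + 1 + 18 = 32.
Pro-rata amounts: Petrov 128,131.25; Sato 9,856.25; Delacroix 177,412.50.
After rounding ($10): Petrov $128,130; Sato $9,860; Delacroix $177,410. Sum = $315,400.
Sum already equals the total — no adjustment.

Petrov: $128,130 | Sato: $9,860 | Delacroix: $177,410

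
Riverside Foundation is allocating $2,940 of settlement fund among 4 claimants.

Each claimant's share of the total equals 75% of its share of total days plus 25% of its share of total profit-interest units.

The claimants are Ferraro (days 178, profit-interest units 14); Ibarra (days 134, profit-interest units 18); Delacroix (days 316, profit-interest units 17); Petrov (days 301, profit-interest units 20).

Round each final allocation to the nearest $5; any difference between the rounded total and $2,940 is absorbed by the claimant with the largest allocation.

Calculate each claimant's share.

Days total 929; profit-interest units total 69.
Composite weights (75% days + 25% profit-interest units): Ferraro 0.1944; Ibarra 0.1734; Delacroix 0.3167; Petrov 0.3155.
Pro-rata amounts: Ferraro 571.62; Ibarra 509.79; Delacroix 931.12; Petrov 927.47.
At nearest $5: Ferraro $570; Ibarra $510; Delacroix $930; Petrov $925. Sum = $2,935.
Difference $2,940 − $2,935 = +$5 applied to largest allocation (Delacroix): Delacroix becomes $935.

Ferraro: $570 · Ibarra: $510 · Delacroix: $935 · Petrov: $925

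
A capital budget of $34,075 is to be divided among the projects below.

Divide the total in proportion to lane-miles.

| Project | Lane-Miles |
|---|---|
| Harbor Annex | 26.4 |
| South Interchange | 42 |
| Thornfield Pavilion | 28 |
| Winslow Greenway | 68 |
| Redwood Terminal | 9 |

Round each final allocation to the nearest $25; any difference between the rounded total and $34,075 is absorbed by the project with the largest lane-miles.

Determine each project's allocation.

Total lane-miles = 173.4.
Unrounded shares: Harbor Annex 26.4/173.4 × $34,075 = 5,187.89; South Interchange 42/173.4 × $34,075 = 8,253.46; Thornfield Pavilion 28/173.4 × $34,075 = 5,502.31; Winslow Greenway 68/173.4 × $34,075 = 13,362.75; Redwood Terminal 9/173.4 × $34,075 = 1,768.60.
At nearest $25: Harbor Annex $5,200; South Interchange $8,250; Thornfield Pavilion $5,500; Winslow Greenway $13,375; Redwood Terminal $1,775. Sum = $34,100.
Difference $34,075 − $34,100 = −$25 applied to largest lane-miles (Winslow Greenway): Winslow Greenway becomes $13,350.

Harbor Annex: $5,200; South Interchange: $8,250; Thornfield Pavilion: $5,500; Winslow Greenway: $13,350; Redwood Terminal: $1,775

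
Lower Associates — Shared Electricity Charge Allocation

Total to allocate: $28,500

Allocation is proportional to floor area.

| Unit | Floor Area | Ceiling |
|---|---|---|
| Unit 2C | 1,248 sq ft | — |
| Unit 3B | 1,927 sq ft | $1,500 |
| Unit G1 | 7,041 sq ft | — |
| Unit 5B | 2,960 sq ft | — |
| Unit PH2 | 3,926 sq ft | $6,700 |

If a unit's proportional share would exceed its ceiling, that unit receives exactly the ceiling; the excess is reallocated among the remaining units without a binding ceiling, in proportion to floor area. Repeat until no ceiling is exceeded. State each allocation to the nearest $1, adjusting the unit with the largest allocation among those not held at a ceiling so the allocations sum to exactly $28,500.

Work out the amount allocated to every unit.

Combined floor area = 17,102.
Unconstrained shares: Unit 2C 2,079.76; Unit 3B 3,211.29; Unit G1 11,733.63; Unit 5B 4,932.76; Unit PH2 6,542.57.
Held at cap: Unit 3B ($1,500); remaining pool $27,000 reallocated over remaining floor area 15,175.
Held at cap: Unit PH2 ($6,700); remaining pool $20,300 reallocated over remaining floor area 11,249.
Remaining shares: Unit 2C 2,252.15 → $2,252; Unit G1 12,706.22 → $12,706; Unit 5B 5,341.63 → $5,342.

Unit 2C: $2,252 · Unit 3B: $1,500 · Unit G1: $12,706 · Unit 5B: $5,342 · Unit PH2: $6,700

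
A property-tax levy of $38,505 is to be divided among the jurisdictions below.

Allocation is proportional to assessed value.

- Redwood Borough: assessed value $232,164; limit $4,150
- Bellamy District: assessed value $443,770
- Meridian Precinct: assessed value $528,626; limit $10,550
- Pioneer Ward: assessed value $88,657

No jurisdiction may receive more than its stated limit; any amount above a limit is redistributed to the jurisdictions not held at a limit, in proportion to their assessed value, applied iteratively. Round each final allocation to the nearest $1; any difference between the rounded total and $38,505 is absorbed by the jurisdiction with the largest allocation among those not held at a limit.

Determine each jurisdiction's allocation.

Redwood Borough: $4,150 | Bellamy District: $19,841 | Meridian Precinct: $10,550 | Pioneer Ward: $3,964

Combined assessed value = 1,293,217.
Pro-rata shares before constraints: Redwood Borough 6,912.59; Bellamy District 13,213.07; Meridian Precinct 15,739.62; Pioneer Ward 2,639.73.
Held at cap: Redwood Borough ($4,150), Meridian Precinct ($10,550); balance $23,805 reallocated over remaining assessed value 532,427.
Shares after redistribution: Bellamy District 19,841.11 → $19,841; Pioneer Ward 3,963.89 → $3,964.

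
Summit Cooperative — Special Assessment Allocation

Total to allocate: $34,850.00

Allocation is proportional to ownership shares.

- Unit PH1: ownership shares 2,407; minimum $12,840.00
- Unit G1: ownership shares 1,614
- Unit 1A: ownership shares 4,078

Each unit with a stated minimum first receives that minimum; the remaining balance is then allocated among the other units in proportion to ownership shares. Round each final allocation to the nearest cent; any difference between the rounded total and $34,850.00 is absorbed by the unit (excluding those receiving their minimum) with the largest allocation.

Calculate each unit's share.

Unit PH1: $12,840.00 · Unit G1: $6,241.06 · Unit 1A: $15,768.94

Fund the minimums — Unit PH1 $12,840.00. Balance $22,010.00.
Balance split over remaining ownership shares 5,692: Unit G1 6,241.0647 → $6,241.06; Unit 1A 15,768.9353 → $15,768.94.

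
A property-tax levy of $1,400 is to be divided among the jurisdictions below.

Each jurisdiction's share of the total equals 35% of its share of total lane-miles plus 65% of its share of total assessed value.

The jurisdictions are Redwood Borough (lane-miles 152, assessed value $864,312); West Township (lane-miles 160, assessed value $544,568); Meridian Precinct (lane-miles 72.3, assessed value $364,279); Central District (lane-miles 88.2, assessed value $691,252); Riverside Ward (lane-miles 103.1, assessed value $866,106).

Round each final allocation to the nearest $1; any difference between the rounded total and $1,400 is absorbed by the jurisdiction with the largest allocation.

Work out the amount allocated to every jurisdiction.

Redwood Borough: $366 | West Township: $285 | Meridian Precinct: $161 | Central District: $264 | Riverside Ward: $324

Lane-miles total 575.6; assessed value total 3,330,517.
Composite weights (35% lane-miles + 65% assessed value): Redwood Borough 0.2611; West Township 0.2036; Meridian Precinct 0.1151; Central District 0.1885; Riverside Ward 0.2317.
Unrounded shares: Redwood Borough 365.55; West Township 285.00; Meridian Precinct 161.08; Central District 263.95; Riverside Ward 324.41.
Rounded to nearest $1: Redwood Borough $366; West Township $285; Meridian Precinct $161; Central District $264; Riverside Ward $324. Sum = $1,400.
Sum already equals the total — no adjustment.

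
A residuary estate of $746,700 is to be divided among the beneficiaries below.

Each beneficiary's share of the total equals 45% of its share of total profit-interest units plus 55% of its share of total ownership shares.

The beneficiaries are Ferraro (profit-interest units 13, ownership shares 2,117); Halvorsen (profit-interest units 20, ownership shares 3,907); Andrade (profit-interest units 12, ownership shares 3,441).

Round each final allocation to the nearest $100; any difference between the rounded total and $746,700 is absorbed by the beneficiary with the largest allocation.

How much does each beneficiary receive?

Totals — profit-interest units 45, ownership shares 9,465.
Blended shares (45% profit-interest units + 55% ownership shares): Ferraro 0.2530; Halvorsen 0.4270; Andrade 0.3200.
Proportional shares: Ferraro 188,927.33; Halvorsen 318,864.17; Andrade 238,908.50.
At nearest $100: Ferraro $188,900; Halvorsen $318,900; Andrade $238,900. Sum = $746,700.
No rounding difference to absorb.

Ferraro: $188,900 · Halvorsen: $318,900 · Andrade: $238,900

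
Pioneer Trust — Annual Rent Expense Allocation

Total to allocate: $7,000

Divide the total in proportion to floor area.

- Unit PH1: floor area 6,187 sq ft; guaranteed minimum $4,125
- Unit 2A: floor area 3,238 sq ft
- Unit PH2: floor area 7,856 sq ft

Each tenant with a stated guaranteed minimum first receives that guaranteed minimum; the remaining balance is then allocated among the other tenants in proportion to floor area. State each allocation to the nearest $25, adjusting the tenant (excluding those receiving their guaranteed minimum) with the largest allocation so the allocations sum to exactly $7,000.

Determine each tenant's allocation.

Unit PH1: $4,125 · Unit 2A: $850 · Unit PH2: $2,025

Minimums first: Unit PH1 $4,125. Balance $2,875.
Balance split over remaining floor area 11,094: Unit 2A 839.12 → $850; Unit PH2 2,035.88 → $2,025.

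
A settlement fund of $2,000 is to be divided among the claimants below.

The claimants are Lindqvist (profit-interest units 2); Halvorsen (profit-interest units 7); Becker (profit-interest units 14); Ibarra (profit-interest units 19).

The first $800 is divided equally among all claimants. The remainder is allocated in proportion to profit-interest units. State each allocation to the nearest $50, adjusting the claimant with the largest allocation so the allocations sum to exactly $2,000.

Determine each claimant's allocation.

Lindqvist: $250; Halvorsen: $400; Becker: $600; Ibarra: $750

Equal tier: $800 ÷ 4 = $200 apiece.
Remainder $1,200 by profit-interest units (total 42): Lindqvist 57.14 → $50; Halvorsen 200.00 → $200; Becker 400.00 → $400; Ibarra 542.86 → $550.
Totals: Lindqvist $200 + $50 = $250; Halvorsen $200 + $200 = $400; Becker $200 + $400 = $600; Ibarra $200 + $550 = $750.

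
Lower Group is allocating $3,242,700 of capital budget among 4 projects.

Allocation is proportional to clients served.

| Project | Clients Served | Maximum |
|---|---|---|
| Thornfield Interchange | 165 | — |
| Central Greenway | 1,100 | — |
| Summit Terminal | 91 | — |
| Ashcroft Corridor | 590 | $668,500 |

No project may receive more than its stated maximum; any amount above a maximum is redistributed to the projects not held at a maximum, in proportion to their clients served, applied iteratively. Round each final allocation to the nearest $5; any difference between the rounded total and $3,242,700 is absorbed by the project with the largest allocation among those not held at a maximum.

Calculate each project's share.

Combined clients served = 1,946.
Unconstrained shares: Thornfield Interchange 274,946.30; Central Greenway 1,832,975.33; Summit Terminal 151,637.05; Ashcroft Corridor 983,141.32.
Capped: Ashcroft Corridor ($668,500); balance $2,574,200 reallocated over remaining clients served 1,356.
Shares after redistribution: Thornfield Interchange 313,232.30 → $313,230; Central Greenway 2,088,215.34 → $2,088,215; Summit Terminal 172,752.36 → $172,750.
Rounding difference +$5 applied to Central Greenway → $2,088,220.

Thornfield Interchange: $313,230; Central Greenway: $2,088,220; Summit Terminal: $172,750; Ashcroft Corridor: $668,500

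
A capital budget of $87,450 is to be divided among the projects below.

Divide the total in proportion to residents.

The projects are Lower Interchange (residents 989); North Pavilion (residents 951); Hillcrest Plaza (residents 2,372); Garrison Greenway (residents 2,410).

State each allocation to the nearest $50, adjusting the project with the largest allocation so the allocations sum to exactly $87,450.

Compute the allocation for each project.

Total residents = 6,722.
Raw shares: Lower Interchange 989/6,722 × $87,450 = 12,866.42; North Pavilion 951/6,722 × $87,450 = 12,372.05; Hillcrest Plaza 2,372/6,722 × $87,450 = 30,858.58; Garrison Greenway 2,410/6,722 × $87,450 = 31,352.95.
After rounding ($50): Lower Interchange $12,850; North Pavilion $12,350; Hillcrest Plaza $30,850; Garrison Greenway $31,350. Sum = $87,400.
Difference $87,450 − $87,400 = +$50 applied to largest allocation (Garrison Greenway): Garrison Greenway becomes $31,400.

Lower Interchange: $12,850; North Pavilion: $12,350; Hillcrest Plaza: $30,850; Garrison Greenway: $31,400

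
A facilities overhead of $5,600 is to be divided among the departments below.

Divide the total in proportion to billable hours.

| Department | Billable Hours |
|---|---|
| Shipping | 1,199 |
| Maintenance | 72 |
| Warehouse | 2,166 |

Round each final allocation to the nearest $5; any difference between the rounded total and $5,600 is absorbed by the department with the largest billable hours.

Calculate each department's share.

Combined billable hours = 1,199 + 72 + 2,166 = 3,437.
Pro-rata amounts: Shipping 1,953.56; Maintenance 117.31; Warehouse 3,529.12.
Rounded to nearest $5: Shipping $1,955; Maintenance $115; Warehouse $3,530. Sum = $5,600.
Sum already equals the total — no adjustment.

Shipping: $1,955 | Maintenance: $115 | Warehouse: $3,530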